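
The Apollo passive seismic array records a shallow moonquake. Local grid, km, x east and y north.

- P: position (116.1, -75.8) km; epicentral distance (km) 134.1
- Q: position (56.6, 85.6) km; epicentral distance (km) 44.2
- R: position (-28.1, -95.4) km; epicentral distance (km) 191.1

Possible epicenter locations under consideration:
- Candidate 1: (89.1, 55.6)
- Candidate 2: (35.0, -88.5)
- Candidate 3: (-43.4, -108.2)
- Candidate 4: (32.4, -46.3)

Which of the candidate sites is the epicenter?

For each candidate, compare |candidate − station| to the reported distance:
Candidate 1: residuals P 0.0, Q 0.0, R 0.0 → max 0.0 km
Candidate 2: residuals P 52.0, Q 131.2, R 127.6 → max 131.2 km
Candidate 3: residuals P 28.7, Q 173.9, R 171.2 → max 173.9 km
Candidate 4: residuals P 45.4, Q 89.9, R 113.2 → max 113.2 km
Only Candidate 1 has all residuals ≈ 0.

Candidate 1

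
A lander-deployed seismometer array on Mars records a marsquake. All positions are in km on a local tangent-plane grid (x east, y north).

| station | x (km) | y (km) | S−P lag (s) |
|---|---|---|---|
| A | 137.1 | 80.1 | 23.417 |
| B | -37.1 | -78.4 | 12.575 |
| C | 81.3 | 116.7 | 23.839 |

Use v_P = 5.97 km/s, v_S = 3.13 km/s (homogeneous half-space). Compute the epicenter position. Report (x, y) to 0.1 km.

31.4 km east, -32.0 km north

Distance from S−P lag: d = Δt · v_P v_S / (v_P − v_S) = Δt · (5.97·3.13)/(5.97−3.13) ≈ 6.5796·Δt.
So d_A = 154.07, d_B = 82.74, d_C = 156.85 km.
Circle about each station: (x − 137.1)² + (y − 80.1)² = 154.07²; (x + 37.1)² + (y + 78.4)² = 82.74²; (x − 81.3)² + (y − 116.7)² = 156.85².
Subtracting the A equation from the B and C equations removes the quadratic terms:
-348.4 x − 317.0 y = -797.79
-111.6 x + 73.2 y = -5848.20
Solving the 2×2 system: x ≈ 31.4, y ≈ -32.0 km.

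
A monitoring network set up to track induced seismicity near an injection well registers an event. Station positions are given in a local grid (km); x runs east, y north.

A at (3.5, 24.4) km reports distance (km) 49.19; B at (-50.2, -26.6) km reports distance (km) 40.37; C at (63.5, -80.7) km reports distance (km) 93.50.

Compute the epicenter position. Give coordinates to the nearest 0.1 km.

-10.0 km east, -22.9 km north

Circle about each station: (x − 3.5)² + (y − 24.4)² = 49.19²; (x + 50.2)² + (y + 26.6)² = 40.37²; (x − 63.5)² + (y + 80.7)² = 93.50².
Subtracting pairs of circle equations eliminates x²+y² and gives linear equations (the radical axes):
-107.4 x − 102.0 y = 3409.91
120.0 x − 210.2 y = 3614.54
Solving the 2×2 system: x ≈ -10.0, y ≈ -22.9 km.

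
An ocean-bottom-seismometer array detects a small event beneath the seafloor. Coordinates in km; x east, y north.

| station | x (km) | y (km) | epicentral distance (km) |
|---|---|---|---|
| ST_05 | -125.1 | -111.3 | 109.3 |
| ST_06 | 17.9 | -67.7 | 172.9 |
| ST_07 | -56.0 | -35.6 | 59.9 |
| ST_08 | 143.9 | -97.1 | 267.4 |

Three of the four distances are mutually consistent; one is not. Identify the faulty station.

ST_06

Solve using three stations at a time. Using ST_05, ST_07, ST_08 (subtract circle equations pairwise → linear system) gives (x, y) ≈ (-106.6, -3.6).
Distances from that point to each station vs reported:
  ST_05: calculated 109.3 vs reported 109.3 → residual 0.0 km
  ST_06: calculated 140.1 vs reported 172.9 → residual 32.8 km
  ST_07: calculated 59.9 vs reported 59.9 → residual 0.0 km
  ST_08: calculated 267.4 vs reported 267.4 → residual 0.0 km
ST_05, ST_07, ST_08 are mutually consistent (residuals ≈ 0); ST_06 is off by 32.8 km.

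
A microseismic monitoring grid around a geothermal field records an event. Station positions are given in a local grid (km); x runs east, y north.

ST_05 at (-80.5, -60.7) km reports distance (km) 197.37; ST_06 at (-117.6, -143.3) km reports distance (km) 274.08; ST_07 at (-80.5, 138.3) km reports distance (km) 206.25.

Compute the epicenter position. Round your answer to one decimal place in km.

(94.9, 29.8)

Circle about each station: (x + 80.5)² + (y + 60.7)² = 197.37²; (x + 117.6)² + (y + 143.3)² = 274.08²; (x + 80.5)² + (y − 138.3)² = 206.25².
Subtracting pairs of circle equations eliminates x²+y² and gives linear equations (the radical axes):
-74.2 x − 165.2 y = -11965.02
0.0 x + 398.0 y = 11858.25
Solving the 2×2 system: x ≈ 94.9, y ≈ 29.8 km.
Check against ST_05 (with the unrounded x, y): √((x + 80.5)²+(y + 60.7)²) = 197.39 ≈ 197.37 km. ✓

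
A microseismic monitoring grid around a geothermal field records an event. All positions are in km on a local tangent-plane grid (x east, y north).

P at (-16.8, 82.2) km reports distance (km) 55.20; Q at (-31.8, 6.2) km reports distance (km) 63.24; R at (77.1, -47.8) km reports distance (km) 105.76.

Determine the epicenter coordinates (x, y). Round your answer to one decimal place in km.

x ≈ 20.6 km, y ≈ 41.6 km

Circle about each station: (x + 16.8)² + (y − 82.2)² = 55.20²; (x + 31.8)² + (y − 6.2)² = 63.24²; (x − 77.1)² + (y + 47.8)² = 105.76².
Subtracting the P equation from the Q and R equations removes the quadratic terms:
-30.0 x − 152.0 y = -6941.66
187.8 x − 260.0 y = -6947.97
Solving the 2×2 system: x ≈ 20.6, y ≈ 41.6 km.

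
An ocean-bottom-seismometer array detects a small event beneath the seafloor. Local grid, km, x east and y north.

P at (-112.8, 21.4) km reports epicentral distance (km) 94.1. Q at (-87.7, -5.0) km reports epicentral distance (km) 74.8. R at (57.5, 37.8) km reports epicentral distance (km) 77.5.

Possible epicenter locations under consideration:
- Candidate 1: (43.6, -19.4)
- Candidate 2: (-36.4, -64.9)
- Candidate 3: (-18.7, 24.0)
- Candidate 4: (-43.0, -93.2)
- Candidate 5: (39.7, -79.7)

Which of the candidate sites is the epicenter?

Candidate 3

For each candidate, compare |candidate − station| to the reported distance:
Candidate 1: residuals P 67.5, Q 57.3, R 18.6 → max 67.5 km
Candidate 2: residuals P 21.2, Q 4.1, R 61.7 → max 61.7 km
Candidate 3: residuals P 0.0, Q 0.0, R 0.1 → max 0.1 km
Candidate 4: residuals P 40.1, Q 24.1, R 87.6 → max 87.6 km
Candidate 5: residuals P 88.9, Q 72.9, R 41.3 → max 88.9 km
Only Candidate 3 has all residuals ≈ 0.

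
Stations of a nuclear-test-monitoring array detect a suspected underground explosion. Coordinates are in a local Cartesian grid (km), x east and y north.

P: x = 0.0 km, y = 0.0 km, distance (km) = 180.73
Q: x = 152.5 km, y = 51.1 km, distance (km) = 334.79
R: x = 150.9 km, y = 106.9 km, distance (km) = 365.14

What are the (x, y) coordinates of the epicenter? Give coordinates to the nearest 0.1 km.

(-135.5, -119.6)

Circle about each station: x² + y² = 180.73²; (x − 152.5)² + (y − 51.1)² = 334.79²; (x − 150.9)² + (y − 106.9)² = 365.14².
Subtracting the P equation from the Q and R equations removes the quadratic terms:
305.0 x + 102.2 y = -53553.55
301.8 x + 213.8 y = -66465.47
Solving the 2×2 system: x ≈ -135.5, y ≈ -119.6 km.
Check against P (with the unrounded x, y): √(x²+y²) = 180.73 ≈ 180.73 km. ✓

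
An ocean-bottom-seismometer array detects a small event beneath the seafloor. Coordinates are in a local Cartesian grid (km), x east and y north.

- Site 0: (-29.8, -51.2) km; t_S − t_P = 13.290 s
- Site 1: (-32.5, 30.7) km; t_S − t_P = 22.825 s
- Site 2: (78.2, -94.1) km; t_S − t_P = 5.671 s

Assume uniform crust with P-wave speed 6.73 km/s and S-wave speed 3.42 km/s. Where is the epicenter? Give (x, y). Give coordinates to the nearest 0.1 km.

41.9 km east, -109.5 km north

Distance from S−P lag: d = Δt · v_P v_S / (v_P − v_S) = Δt · (6.73·3.42)/(6.73−3.42) ≈ 6.9537·Δt.
So d_Site 0 = 92.41, d_Site 1 = 158.72, d_Site 2 = 39.43 km.
Circle about each station: (x + 29.8)² + (y + 51.2)² = 92.41²; (x + 32.5)² + (y − 30.7)² = 158.72²; (x − 78.2)² + (y + 94.1)² = 39.43².
Subtracting the Site 0 equation from the Site 1 and Site 2 equations removes the quadratic terms:
-5.4 x + 163.8 y = -18163.17
216.0 x − 85.8 y = 18445.45
Solving the 2×2 system: x ≈ 41.9, y ≈ -109.5 km.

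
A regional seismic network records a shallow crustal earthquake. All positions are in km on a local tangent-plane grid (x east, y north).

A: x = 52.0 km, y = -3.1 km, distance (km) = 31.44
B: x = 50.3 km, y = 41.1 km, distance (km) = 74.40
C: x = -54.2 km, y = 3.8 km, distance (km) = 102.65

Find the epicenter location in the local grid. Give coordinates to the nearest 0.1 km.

Circle about each station: (x − 52.0)² + (y + 3.1)² = 31.44²; (x − 50.3)² + (y − 41.1)² = 74.40²; (x + 54.2)² + (y − 3.8)² = 102.65².
Subtracting the A equation from the B and C equations removes the quadratic terms:
-3.4 x + 88.4 y = -3041.20
-212.4 x + 13.8 y = -9310.08
Solving the 2×2 system: x ≈ 41.7, y ≈ -32.8 km.

x ≈ 41.7 km, y ≈ -32.8 km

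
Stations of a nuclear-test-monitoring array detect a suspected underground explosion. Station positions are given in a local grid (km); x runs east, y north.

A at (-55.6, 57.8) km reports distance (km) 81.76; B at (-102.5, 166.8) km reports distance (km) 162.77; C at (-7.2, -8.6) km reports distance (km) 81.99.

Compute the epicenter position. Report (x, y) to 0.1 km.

Circle about each station: (x + 55.6)² + (y − 57.8)² = 81.76²; (x + 102.5)² + (y − 166.8)² = 162.77²; (x + 7.2)² + (y + 8.6)² = 81.99².
Subtracting pairs of circle equations eliminates x²+y² and gives linear equations (the radical axes):
-93.8 x + 218.0 y = 12086.91
96.8 x − 132.8 y = -6344.06
Solving the 2×2 system: x ≈ 25.7, y ≈ 66.5 km.
Check against A (with the unrounded x, y): √((x + 55.6)²+(y − 57.8)²) = 81.76 ≈ 81.76 km. ✓

(25.7, 66.5)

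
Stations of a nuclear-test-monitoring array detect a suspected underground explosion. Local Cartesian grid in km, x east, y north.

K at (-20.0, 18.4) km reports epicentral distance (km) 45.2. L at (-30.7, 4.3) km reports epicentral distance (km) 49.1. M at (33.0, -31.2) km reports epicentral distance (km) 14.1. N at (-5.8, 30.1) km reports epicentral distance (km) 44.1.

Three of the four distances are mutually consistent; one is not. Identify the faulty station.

M

Solve using three stations at a time. Using K, L, N (subtract circle equations pairwise → linear system) gives (x, y) ≈ (16.8, -7.6).
Distances from that point to each station vs reported:
  K: calculated 45.0 vs reported 45.2 → residual 0.2 km
  L: calculated 49.0 vs reported 49.1 → residual 0.1 km
  M: calculated 28.6 vs reported 14.1 → residual 14.5 km
  N: calculated 43.9 vs reported 44.1 → residual 0.2 km
K, L, N are mutually consistent (residuals ≈ 0); M is off by 14.5 km.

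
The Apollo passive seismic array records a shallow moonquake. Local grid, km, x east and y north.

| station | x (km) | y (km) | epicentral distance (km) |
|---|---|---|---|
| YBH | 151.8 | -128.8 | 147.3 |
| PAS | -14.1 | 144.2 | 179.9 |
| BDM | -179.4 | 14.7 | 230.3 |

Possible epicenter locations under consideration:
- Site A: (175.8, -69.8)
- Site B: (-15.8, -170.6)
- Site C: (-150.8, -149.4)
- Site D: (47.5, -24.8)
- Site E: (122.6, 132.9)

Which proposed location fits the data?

For each candidate, compare |candidate − station| to the reported distance:
Site A: residuals YBH 83.6, PAS 106.2, BDM 134.8 → max 134.8 km
Site B: residuals YBH 25.4, PAS 134.9, BDM 16.9 → max 134.9 km
Site C: residuals YBH 156.0, PAS 144.0, BDM 63.7 → max 156.0 km
Site D: residuals YBH 0.0, PAS 0.0, BDM 0.0 → max 0.0 km
Site E: residuals YBH 116.0, PAS 42.7, BDM 94.0 → max 116.0 km
Only Site D has all residuals ≈ 0.

Site D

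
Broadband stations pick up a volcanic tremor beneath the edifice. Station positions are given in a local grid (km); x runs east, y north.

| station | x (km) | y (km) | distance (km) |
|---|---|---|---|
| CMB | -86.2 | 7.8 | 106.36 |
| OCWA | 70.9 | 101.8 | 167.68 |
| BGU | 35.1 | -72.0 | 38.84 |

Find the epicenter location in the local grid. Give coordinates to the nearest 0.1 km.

Circle about each station: (x + 86.2)² + (y − 7.8)² = 106.36²; (x − 70.9)² + (y − 101.8)² = 167.68²; (x − 35.1)² + (y + 72.0)² = 38.84².
Subtracting the CMB equation from the OCWA and BGU equations removes the quadratic terms:
314.2 x + 188.0 y = -8905.36
242.6 x − 159.6 y = 8728.63
Solving the 2×2 system: x ≈ 2.3, y ≈ -51.2 km.

(2.3, -51.2)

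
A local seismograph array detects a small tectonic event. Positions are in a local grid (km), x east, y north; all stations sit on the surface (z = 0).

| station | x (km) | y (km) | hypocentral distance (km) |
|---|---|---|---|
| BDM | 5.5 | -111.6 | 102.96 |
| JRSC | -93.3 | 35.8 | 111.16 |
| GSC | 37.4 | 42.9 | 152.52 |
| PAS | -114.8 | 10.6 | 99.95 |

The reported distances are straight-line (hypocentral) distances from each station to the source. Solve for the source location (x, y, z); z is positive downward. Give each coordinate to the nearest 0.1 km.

(-64.4, -57.6, 52.9)

Each station gives a sphere (x−x_i)² + (y−y_i)² + z² = d_i² (stations at z=0).
Subtracting the BDM sphere from JRSC and GSC: z² cancels, leaving linear equations in x and y:
-197.6 x + 294.8 y = -4254.06
63.8 x + 309.0 y = -21907.23
Solving: x ≈ -64.404, y ≈ -57.599 km (keep extra digits for the depth step; rounded: -64.4, -57.6).
Then from the BDM sphere: z² = 102.96² − (x − 5.5)² − (y + 111.6)² with x = -64.404, y = -57.599, so z ≈ 52.897 ≈ 52.9 km.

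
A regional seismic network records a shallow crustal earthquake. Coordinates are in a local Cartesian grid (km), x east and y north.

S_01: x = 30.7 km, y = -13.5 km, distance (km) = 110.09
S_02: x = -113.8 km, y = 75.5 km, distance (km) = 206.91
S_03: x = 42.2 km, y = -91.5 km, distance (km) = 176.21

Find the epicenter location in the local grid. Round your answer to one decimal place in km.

93.1 km east, 77.2 km north

Circle about each station: (x − 30.7)² + (y + 13.5)² = 110.09²; (x + 113.8)² + (y − 75.5)² = 206.91²; (x − 42.2)² + (y + 91.5)² = 176.21².
Subtracting the S_01 equation from the S_02 and S_03 equations removes the quadratic terms:
-289.0 x + 178.0 y = -13165.99
23.0 x − 156.0 y = -9901.81
Solving the 2×2 system: x ≈ 93.1, y ≈ 77.2 km.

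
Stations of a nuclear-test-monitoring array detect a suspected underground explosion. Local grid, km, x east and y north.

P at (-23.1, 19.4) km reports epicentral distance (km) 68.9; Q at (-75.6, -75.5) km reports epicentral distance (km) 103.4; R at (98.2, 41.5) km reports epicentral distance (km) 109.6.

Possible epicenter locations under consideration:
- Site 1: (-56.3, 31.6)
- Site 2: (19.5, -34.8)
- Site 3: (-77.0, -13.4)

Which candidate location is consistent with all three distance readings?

Site 2

For each candidate, compare |candidate − station| to the reported distance:
Site 1: residuals P 33.5, Q 5.4, R 45.2 → max 45.2 km
Site 2: residuals P 0.0, Q 0.0, R 0.0 → max 0.0 km
Site 3: residuals P 5.8, Q 41.3, R 74.0 → max 74.0 km
Only Site 2 has all residuals ≈ 0.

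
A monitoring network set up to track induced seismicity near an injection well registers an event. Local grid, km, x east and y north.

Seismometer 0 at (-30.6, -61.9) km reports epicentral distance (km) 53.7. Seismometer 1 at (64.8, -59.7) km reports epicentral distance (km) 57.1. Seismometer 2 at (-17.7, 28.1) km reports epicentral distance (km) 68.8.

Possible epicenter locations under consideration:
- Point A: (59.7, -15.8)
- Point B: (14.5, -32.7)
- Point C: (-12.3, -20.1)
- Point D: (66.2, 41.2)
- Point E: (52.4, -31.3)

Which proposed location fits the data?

Point B

For each candidate, compare |candidate − station| to the reported distance:
Point A: residuals Seismometer 0 47.7, Seismometer 1 12.9, Seismometer 2 20.2 → max 47.7 km
Point B: residuals Seismometer 0 0.0, Seismometer 1 0.0, Seismometer 2 0.0 → max 0.0 km
Point C: residuals Seismometer 0 8.1, Seismometer 1 29.6, Seismometer 2 20.3 → max 29.6 km
Point D: residuals Seismometer 0 87.7, Seismometer 1 43.8, Seismometer 2 16.1 → max 87.7 km
Point E: residuals Seismometer 0 34.8, Seismometer 1 26.1, Seismometer 2 23.1 → max 34.8 km
Only Point B has all residuals ≈ 0.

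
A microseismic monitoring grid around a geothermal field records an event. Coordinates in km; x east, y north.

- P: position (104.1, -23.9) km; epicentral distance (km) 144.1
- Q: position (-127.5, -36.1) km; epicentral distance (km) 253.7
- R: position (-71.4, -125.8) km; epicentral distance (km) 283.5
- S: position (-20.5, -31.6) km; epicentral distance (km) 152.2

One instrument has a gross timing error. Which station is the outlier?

Solve using three stations at a time. Using P, Q, R (subtract circle equations pairwise → linear system) gives (x, y) ≈ (74.7, 117.2).
Distances from that point to each station vs reported:
  P: calculated 144.1 vs reported 144.1 → residual 0.0 km
  Q: calculated 253.7 vs reported 253.7 → residual 0.0 km
  R: calculated 283.5 vs reported 283.5 → residual 0.0 km
  S: calculated 176.6 vs reported 152.2 → residual 24.4 km
P, Q, R are mutually consistent (residuals ≈ 0); S is off by 24.4 km.

S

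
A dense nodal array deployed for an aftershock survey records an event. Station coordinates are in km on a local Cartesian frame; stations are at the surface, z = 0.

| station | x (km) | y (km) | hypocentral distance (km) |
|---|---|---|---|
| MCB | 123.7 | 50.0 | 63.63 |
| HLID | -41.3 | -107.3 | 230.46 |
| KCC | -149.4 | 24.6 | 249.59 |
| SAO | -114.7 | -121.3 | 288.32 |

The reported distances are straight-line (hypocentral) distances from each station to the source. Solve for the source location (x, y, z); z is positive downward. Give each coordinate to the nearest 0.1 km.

(90.2, 75.9, 47.5)

Each station gives a sphere (x−x_i)² + (y−y_i)² + z² = d_i² (stations at z=0).
Subtracting the MCB sphere from HLID and KCC: z² cancels, leaving linear equations in x and y:
-330.0 x − 314.6 y = -53645.74
-546.2 x − 50.8 y = -53122.56
Solving: x ≈ 90.199, y ≈ 75.907 km (keep extra digits for the depth step; rounded: 90.2, 75.9).
Then from the MCB sphere: z² = 63.63² − (x − 123.7)² − (y − 50.0)² with x = 90.199, y = 75.907, so z ≈ 47.490 ≈ 47.5 km.
Check against SAO (with the unrounded solution): distance 288.32 ≈ 288.32 km. ✓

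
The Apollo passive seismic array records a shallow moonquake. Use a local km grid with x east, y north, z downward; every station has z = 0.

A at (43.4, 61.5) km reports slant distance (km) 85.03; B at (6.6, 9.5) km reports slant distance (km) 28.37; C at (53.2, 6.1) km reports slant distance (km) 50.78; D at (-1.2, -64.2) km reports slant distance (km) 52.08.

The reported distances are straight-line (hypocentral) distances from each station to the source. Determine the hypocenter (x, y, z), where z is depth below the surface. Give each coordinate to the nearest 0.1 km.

Each station gives a sphere (x−x_i)² + (y−y_i)² + z² = d_i² (stations at z=0).
Subtracting the A sphere from B and C: z² cancels, leaving linear equations in x and y:
-73.6 x − 104.0 y = 893.24
19.6 x − 110.8 y = 1853.13
Solving: x ≈ 9.198, y ≈ -15.098 km (keep extra digits for the depth step; rounded: 9.2, -15.1).
Then from the A sphere: z² = 85.03² − (x − 43.4)² − (y − 61.5)² with x = 9.198, y = -15.098, so z ≈ 13.895 ≈ 13.9 km.

x ≈ 9.2 km, y ≈ -15.1 km, depth ≈ 13.9 km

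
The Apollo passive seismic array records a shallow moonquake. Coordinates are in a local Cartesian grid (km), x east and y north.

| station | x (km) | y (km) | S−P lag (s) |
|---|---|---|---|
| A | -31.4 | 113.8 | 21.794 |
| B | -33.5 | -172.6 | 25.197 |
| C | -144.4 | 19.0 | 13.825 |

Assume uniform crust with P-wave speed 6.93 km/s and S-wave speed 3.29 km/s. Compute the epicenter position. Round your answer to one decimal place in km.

(-66.2, -18.2)

Distance from S−P lag: d = Δt · v_P v_S / (v_P − v_S) = Δt · (6.93·3.29)/(6.93−3.29) ≈ 6.2637·Δt.
So d_A = 136.51, d_B = 157.83, d_C = 86.60 km.
Circle about each station: (x + 31.4)² + (y − 113.8)² = 136.51²; (x + 33.5)² + (y + 172.6)² = 157.83²; (x + 144.4)² + (y − 19.0)² = 86.60².
Subtracting pairs of circle equations eliminates x²+y² and gives linear equations (the radical axes):
-4.2 x − 572.8 y = 10701.28
-226.0 x − 189.6 y = 18411.38
Solving the 2×2 system: x ≈ -66.2, y ≈ -18.2 km.
Check against A (with the unrounded x, y): √((x + 31.4)²+(y − 113.8)²) = 136.51 ≈ 136.51 km. ✓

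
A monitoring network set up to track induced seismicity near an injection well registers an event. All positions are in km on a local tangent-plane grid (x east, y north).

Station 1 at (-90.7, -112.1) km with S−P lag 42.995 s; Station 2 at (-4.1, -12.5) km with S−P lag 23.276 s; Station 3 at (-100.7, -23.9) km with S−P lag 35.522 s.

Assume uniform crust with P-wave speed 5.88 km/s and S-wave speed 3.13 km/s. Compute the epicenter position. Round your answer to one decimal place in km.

Distance from S−P lag: d = Δt · v_P v_S / (v_P − v_S) = Δt · (5.88·3.13)/(5.88−3.13) ≈ 6.6925·Δt.
So d_Station 1 = 287.74, d_Station 2 = 155.77, d_Station 3 = 237.73 km.
Circle about each station: (x + 90.7)² + (y + 112.1)² = 287.74²; (x + 4.1)² + (y + 12.5)² = 155.77²; (x + 100.7)² + (y + 23.9)² = 237.73².
Subtracting the Station 1 equation from the Station 2 and Station 3 equations removes the quadratic terms:
173.2 x + 199.2 y = 37910.17
-20.0 x + 176.4 y = 16197.55
Solving the 2×2 system: x ≈ 100.2, y ≈ 103.2 km.

100.2 km east, 103.2 km north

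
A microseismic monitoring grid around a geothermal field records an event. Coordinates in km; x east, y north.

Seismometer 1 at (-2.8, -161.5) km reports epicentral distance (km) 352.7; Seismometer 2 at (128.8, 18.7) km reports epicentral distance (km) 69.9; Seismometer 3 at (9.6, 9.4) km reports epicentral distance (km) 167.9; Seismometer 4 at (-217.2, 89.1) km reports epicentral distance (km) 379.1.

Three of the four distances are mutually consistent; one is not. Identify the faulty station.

Seismometer 1

Solve using three stations at a time. Using Seismometer 2, Seismometer 3, Seismometer 4 (subtract circle equations pairwise → linear system) gives (x, y) ≈ (161.8, 80.3).
Distances from that point to each station vs reported:
  Seismometer 1: calculated 292.5 vs reported 352.7 → residual 60.2 km
  Seismometer 2: calculated 69.8 vs reported 69.9 → residual 0.1 km
  Seismometer 3: calculated 167.9 vs reported 167.9 → residual 0.0 km
  Seismometer 4: calculated 379.1 vs reported 379.1 → residual 0.0 km
Seismometer 2, Seismometer 3, Seismometer 4 are mutually consistent (residuals ≈ 0); Seismometer 1 is off by 60.2 km.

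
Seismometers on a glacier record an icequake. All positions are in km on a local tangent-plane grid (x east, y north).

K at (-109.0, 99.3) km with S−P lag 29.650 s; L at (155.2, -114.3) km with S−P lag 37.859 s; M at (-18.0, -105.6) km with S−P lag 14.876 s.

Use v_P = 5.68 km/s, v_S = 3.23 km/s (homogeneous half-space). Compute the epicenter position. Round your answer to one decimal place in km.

Distance from S−P lag: d = Δt · v_P v_S / (v_P − v_S) = Δt · (5.68·3.23)/(5.68−3.23) ≈ 7.4883·Δt.
So d_K = 222.03, d_L = 283.50, d_M = 111.40 km.
Circle about each station: (x + 109.0)² + (y − 99.3)² = 222.03²; (x − 155.2)² + (y + 114.3)² = 283.50²; (x + 18.0)² + (y + 105.6)² = 111.40².
Subtracting the K equation from the L and M equations removes the quadratic terms:
528.4 x − 427.2 y = -15664.89
182.0 x − 409.8 y = 26621.23
Solving the 2×2 system: x ≈ -128.2, y ≈ -121.9 km.

-128.2 km east, -121.9 km north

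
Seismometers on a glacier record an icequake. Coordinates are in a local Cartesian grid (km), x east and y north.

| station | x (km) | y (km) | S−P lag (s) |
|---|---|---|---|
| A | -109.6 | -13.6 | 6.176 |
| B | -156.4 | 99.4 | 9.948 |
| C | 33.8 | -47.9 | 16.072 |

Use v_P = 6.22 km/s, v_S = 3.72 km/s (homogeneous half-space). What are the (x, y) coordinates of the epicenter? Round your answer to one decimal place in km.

(-87.0, 38.9)

Distance from S−P lag: d = Δt · v_P v_S / (v_P − v_S) = Δt · (6.22·3.72)/(6.22−3.72) ≈ 9.2554·Δt.
So d_A = 57.16, d_B = 92.07, d_C = 148.75 km.
Circle about each station: (x + 109.6)² + (y + 13.6)² = 57.16²; (x + 156.4)² + (y − 99.4)² = 92.07²; (x − 33.8)² + (y + 47.9)² = 148.75².
Subtracting pairs of circle equations eliminates x²+y² and gives linear equations (the radical axes):
-93.6 x + 226.0 y = 16934.58
286.8 x − 68.6 y = -27619.57
Solving the 2×2 system: x ≈ -87.0, y ≈ 38.9 km.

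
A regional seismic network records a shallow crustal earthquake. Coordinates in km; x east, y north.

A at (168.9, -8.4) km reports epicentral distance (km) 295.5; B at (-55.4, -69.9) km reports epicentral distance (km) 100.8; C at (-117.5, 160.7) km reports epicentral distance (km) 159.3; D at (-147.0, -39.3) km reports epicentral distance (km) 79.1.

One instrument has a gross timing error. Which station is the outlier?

D

Solve using three stations at a time. Using A, B, C (subtract circle equations pairwise → linear system) gives (x, y) ≈ (-126.4, 1.6).
Distances from that point to each station vs reported:
  A: calculated 295.5 vs reported 295.5 → residual 0.0 km
  B: calculated 100.8 vs reported 100.8 → residual 0.0 km
  C: calculated 159.3 vs reported 159.3 → residual 0.0 km
  D: calculated 45.8 vs reported 79.1 → residual 33.3 km
A, B, C are mutually consistent (residuals ≈ 0); D is off by 33.3 km.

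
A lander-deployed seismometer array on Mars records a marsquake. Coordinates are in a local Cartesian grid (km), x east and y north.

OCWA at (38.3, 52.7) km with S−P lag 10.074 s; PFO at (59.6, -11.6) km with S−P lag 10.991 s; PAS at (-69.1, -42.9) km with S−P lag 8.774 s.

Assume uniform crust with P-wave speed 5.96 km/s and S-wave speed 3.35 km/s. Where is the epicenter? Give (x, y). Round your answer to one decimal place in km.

x ≈ -22.7 km, y ≈ 5.6 km

Distance from S−P lag: d = Δt · v_P v_S / (v_P − v_S) = Δt · (5.96·3.35)/(5.96−3.35) ≈ 7.6498·Δt.
So d_OCWA = 77.06, d_PFO = 84.08, d_PAS = 67.12 km.
Circle about each station: (x − 38.3)² + (y − 52.7)² = 77.06²; (x − 59.6)² + (y + 11.6)² = 84.08²; (x + 69.1)² + (y + 42.9)² = 67.12².
Subtracting pairs of circle equations eliminates x²+y² and gives linear equations (the radical axes):
42.6 x − 128.6 y = -1688.66
-214.8 x − 191.2 y = 3804.19
Solving the 2×2 system: x ≈ -22.7, y ≈ 5.6 km.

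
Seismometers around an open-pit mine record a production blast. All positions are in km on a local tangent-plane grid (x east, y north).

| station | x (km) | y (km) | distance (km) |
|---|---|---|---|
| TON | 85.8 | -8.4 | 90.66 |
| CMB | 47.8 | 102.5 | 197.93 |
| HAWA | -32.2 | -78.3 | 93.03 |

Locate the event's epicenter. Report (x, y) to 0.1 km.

Circle about each station: (x − 85.8)² + (y + 8.4)² = 90.66²; (x − 47.8)² + (y − 102.5)² = 197.93²; (x + 32.2)² + (y + 78.3)² = 93.03².
Subtracting the TON equation from the CMB and HAWA equations removes the quadratic terms:
-76.0 x + 221.8 y = -25598.16
-236.0 x − 139.8 y = -699.82
Solving the 2×2 system: x ≈ 59.3, y ≈ -95.1 km.
Check against TON (with the unrounded x, y): √((x − 85.8)²+(y + 8.4)²) = 90.65 ≈ 90.66 km. ✓

(59.3, -95.1)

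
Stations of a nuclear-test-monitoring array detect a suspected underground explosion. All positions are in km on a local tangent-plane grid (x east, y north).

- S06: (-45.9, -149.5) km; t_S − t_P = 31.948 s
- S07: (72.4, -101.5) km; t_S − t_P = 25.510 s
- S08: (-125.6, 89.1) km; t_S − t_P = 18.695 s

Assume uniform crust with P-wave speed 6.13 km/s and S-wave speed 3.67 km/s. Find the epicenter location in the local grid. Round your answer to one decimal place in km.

Distance from S−P lag: d = Δt · v_P v_S / (v_P − v_S) = Δt · (6.13·3.67)/(6.13−3.67) ≈ 9.1452·Δt.
So d_S06 = 292.17, d_S07 = 233.29, d_S08 = 170.97 km.
Circle about each station: (x + 45.9)² + (y + 149.5)² = 292.17²; (x − 72.4)² + (y + 101.5)² = 233.29²; (x + 125.6)² + (y − 89.1)² = 170.97².
Subtracting pairs of circle equations eliminates x²+y² and gives linear equations (the radical axes):
236.6 x + 96.0 y = 22026.03
-159.4 x + 477.2 y = 55389.68
Solving the 2×2 system: x ≈ 40.5, y ≈ 129.6 km.

(40.5, 129.6)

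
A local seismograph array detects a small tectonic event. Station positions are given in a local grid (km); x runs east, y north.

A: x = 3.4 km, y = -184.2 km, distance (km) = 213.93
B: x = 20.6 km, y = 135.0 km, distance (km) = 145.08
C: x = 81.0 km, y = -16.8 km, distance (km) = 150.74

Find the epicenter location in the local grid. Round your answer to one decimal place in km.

x ≈ -65.6 km, y ≈ 18.3 km

Circle about each station: (x − 3.4)² + (y + 184.2)² = 213.93²; (x − 20.6)² + (y − 135.0)² = 145.08²; (x − 81.0)² + (y + 16.8)² = 150.74².
Subtracting the A equation from the B and C equations removes the quadratic terms:
34.4 x + 638.4 y = 9426.00
155.2 x + 334.8 y = -4054.46
Solving the 2×2 system: x ≈ -65.6, y ≈ 18.3 km.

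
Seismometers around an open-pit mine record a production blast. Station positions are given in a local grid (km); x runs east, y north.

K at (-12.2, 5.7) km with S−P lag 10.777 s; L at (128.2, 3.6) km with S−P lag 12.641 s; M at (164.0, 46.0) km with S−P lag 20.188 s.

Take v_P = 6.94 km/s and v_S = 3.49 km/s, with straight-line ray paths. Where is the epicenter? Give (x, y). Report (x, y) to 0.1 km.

Distance from S−P lag: d = Δt · v_P v_S / (v_P − v_S) = Δt · (6.94·3.49)/(6.94−3.49) ≈ 7.0205·Δt.
So d_K = 75.66, d_L = 88.75, d_M = 141.73 km.
Circle about each station: (x + 12.2)² + (y − 5.7)² = 75.66²; (x − 128.2)² + (y − 3.6)² = 88.75²; (x − 164.0)² + (y − 46.0)² = 141.73².
Subtracting the K equation from the L and M equations removes the quadratic terms:
280.8 x − 4.2 y = 14114.74
352.4 x + 80.6 y = 14467.71
Solving the 2×2 system: x ≈ 49.7, y ≈ -37.8 km.

(49.7, -37.8)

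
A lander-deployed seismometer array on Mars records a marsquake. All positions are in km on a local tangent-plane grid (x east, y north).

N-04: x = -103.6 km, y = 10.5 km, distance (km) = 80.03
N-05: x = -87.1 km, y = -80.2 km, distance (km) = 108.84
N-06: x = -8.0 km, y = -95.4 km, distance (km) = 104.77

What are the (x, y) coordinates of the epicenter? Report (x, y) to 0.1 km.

(-23.6, 8.2)

Circle about each station: (x + 103.6)² + (y − 10.5)² = 80.03²; (x + 87.1)² + (y + 80.2)² = 108.84²; (x + 8.0)² + (y + 95.4)² = 104.77².
Subtracting pairs of circle equations eliminates x²+y² and gives linear equations (the radical axes):
33.0 x − 181.4 y = -2266.10
191.2 x − 211.8 y = -6250.00
Solving the 2×2 system: x ≈ -23.6, y ≈ 8.2 km.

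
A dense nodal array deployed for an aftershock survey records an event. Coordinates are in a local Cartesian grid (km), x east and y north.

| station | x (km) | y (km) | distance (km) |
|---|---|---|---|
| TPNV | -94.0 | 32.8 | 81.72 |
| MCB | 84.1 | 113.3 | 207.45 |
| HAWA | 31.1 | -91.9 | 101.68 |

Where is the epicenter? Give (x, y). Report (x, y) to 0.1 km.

(-56.1, -39.6)

Circle about each station: (x + 94.0)² + (y − 32.8)² = 81.72²; (x − 84.1)² + (y − 113.3)² = 207.45²; (x − 31.1)² + (y + 91.9)² = 101.68².
Subtracting pairs of circle equations eliminates x²+y² and gives linear equations (the radical axes):
356.2 x + 161.0 y = -26359.48
250.2 x − 249.4 y = -4159.68
Solving the 2×2 system: x ≈ -56.1, y ≈ -39.6 km.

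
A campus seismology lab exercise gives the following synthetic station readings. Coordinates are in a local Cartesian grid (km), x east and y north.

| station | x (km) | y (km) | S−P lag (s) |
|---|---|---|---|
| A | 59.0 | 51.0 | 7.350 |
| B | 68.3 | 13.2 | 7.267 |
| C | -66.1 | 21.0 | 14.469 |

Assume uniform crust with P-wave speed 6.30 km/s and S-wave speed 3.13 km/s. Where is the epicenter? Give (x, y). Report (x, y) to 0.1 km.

23.9 km east, 21.7 km north

Distance from S−P lag: d = Δt · v_P v_S / (v_P − v_S) = Δt · (6.30·3.13)/(6.30−3.13) ≈ 6.2205·Δt.
So d_A = 45.72, d_B = 45.20, d_C = 90.00 km.
Circle about each station: (x − 59.0)² + (y − 51.0)² = 45.72²; (x − 68.3)² + (y − 13.2)² = 45.20²; (x + 66.1)² + (y − 21.0)² = 90.00².
Subtracting the A equation from the B and C equations removes the quadratic terms:
18.6 x − 75.6 y = -1195.59
-250.2 x − 60.0 y = -7281.47
Solving the 2×2 system: x ≈ 23.9, y ≈ 21.7 km.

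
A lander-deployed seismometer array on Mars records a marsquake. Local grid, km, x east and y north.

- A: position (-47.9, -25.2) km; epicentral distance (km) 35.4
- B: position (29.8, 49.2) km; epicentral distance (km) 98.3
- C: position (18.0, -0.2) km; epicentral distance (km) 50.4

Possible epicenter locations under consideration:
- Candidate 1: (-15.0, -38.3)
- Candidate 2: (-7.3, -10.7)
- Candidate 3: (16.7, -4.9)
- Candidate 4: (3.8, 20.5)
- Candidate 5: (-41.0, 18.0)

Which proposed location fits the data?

For each candidate, compare |candidate − station| to the reported distance:
Candidate 1: residuals A 0.0, B 0.0, C 0.0 → max 0.0 km
Candidate 2: residuals A 7.7, B 27.8, C 23.0 → max 27.8 km
Candidate 3: residuals A 32.3, B 42.6, C 45.5 → max 45.5 km
Candidate 4: residuals A 33.6, B 59.6, C 25.3 → max 59.6 km
Candidate 5: residuals A 8.3, B 20.9, C 11.3 → max 20.9 km
Only Candidate 1 has all residuals ≈ 0.

Candidate 1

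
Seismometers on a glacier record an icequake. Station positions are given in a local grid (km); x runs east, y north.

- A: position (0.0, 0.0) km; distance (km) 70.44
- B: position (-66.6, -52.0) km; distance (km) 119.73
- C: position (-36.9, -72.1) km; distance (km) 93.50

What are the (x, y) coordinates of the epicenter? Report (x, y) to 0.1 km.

53.0 km east, -46.4 km north

Circle about each station: x² + y² = 70.44²; (x + 66.6)² + (y + 52.0)² = 119.73²; (x + 36.9)² + (y + 72.1)² = 93.50².
Subtracting the A equation from the B and C equations removes the quadratic terms:
-133.2 x − 104.0 y = -2233.92
-73.8 x − 144.2 y = 2779.56
Solving the 2×2 system: x ≈ 53.0, y ≈ -46.4 km.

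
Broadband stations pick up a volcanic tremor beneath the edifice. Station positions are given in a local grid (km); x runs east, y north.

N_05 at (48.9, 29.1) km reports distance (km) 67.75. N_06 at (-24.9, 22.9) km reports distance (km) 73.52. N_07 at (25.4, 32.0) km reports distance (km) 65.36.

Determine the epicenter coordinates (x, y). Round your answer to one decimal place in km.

Circle about each station: (x − 48.9)² + (y − 29.1)² = 67.75²; (x + 24.9)² + (y − 22.9)² = 73.52²; (x − 25.4)² + (y − 32.0)² = 65.36².
Subtracting the N_05 equation from the N_06 and N_07 equations removes the quadratic terms:
-147.6 x − 12.4 y = -2908.73
-47.0 x + 5.8 y = -1250.73
Solving the 2×2 system: x ≈ 22.5, y ≈ -33.3 km.

x ≈ 22.5 km, y ≈ -33.3 km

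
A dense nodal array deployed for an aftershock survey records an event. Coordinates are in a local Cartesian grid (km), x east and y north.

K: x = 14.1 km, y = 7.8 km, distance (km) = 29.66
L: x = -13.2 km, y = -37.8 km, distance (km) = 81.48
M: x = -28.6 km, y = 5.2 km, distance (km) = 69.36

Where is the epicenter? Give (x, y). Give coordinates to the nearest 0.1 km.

Circle about each station: (x − 14.1)² + (y − 7.8)² = 29.66²; (x + 13.2)² + (y + 37.8)² = 81.48²; (x + 28.6)² + (y − 5.2)² = 69.36².
Subtracting pairs of circle equations eliminates x²+y² and gives linear equations (the radical axes):
-54.6 x − 91.2 y = -4415.84
-85.4 x − 5.2 y = -3345.74
Solving the 2×2 system: x ≈ 37.6, y ≈ 25.9 km.

x ≈ 37.6 km, y ≈ 25.9 km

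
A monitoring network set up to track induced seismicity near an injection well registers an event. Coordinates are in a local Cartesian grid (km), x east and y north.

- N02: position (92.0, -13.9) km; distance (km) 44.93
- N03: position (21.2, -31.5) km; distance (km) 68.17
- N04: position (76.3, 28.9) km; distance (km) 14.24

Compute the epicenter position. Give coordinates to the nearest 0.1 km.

64.2 km east, 21.4 km north

Circle about each station: (x − 92.0)² + (y + 13.9)² = 44.93²; (x − 21.2)² + (y + 31.5)² = 68.17²; (x − 76.3)² + (y − 28.9)² = 14.24².
Subtracting the N02 equation from the N03 and N04 equations removes the quadratic terms:
-141.6 x − 35.2 y = -9843.96
-31.4 x + 85.6 y = -184.38
Solving the 2×2 system: x ≈ 64.2, y ≈ 21.4 km.
Check against N02 (with the unrounded x, y): √((x − 92.0)²+(y + 13.9)²) = 44.93 ≈ 44.93 km. ✓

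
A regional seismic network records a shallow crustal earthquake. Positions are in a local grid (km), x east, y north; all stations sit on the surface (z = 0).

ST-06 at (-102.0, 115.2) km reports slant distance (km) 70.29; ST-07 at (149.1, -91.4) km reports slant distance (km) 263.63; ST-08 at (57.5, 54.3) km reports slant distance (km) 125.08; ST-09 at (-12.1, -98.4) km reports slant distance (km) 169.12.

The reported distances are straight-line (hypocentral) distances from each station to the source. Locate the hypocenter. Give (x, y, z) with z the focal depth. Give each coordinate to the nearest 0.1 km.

Each station gives a sphere (x−x_i)² + (y−y_i)² + z² = d_i² (stations at z=0).
Subtracting the ST-06 sphere from ST-07 and ST-08: z² cancels, leaving linear equations in x and y:
502.2 x − 413.2 y = -57650.36
319.0 x − 121.8 y = -28124.62
Solving: x ≈ -65.106, y ≈ 60.392 km (keep extra digits for the depth step; rounded: -65.1, 60.4).
Then from the ST-06 sphere: z² = 70.29² − (x + 102.0)² − (y − 115.2)² with x = -65.106, y = 60.392, so z ≈ 23.992 ≈ 24.0 km.
Check against ST-09 (with the unrounded solution): distance 169.12 ≈ 169.12 km. ✓

(-65.1, 60.4, 24.0)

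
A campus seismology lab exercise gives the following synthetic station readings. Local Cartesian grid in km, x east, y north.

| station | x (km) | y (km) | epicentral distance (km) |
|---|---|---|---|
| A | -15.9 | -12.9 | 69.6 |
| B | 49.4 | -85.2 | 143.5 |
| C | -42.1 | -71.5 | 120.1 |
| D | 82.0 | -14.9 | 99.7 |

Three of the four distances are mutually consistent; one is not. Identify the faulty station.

Solve using three stations at a time. Using A, B, D (subtract circle equations pairwise → linear system) gives (x, y) ≈ (8.4, 52.3).
Distances from that point to each station vs reported:
  A: calculated 69.6 vs reported 69.6 → residual 0.0 km
  B: calculated 143.5 vs reported 143.5 → residual 0.0 km
  C: calculated 133.7 vs reported 120.1 → residual 13.6 km
  D: calculated 99.7 vs reported 99.7 → residual 0.0 km
A, B, D are mutually consistent (residuals ≈ 0); C is off by 13.6 km.

C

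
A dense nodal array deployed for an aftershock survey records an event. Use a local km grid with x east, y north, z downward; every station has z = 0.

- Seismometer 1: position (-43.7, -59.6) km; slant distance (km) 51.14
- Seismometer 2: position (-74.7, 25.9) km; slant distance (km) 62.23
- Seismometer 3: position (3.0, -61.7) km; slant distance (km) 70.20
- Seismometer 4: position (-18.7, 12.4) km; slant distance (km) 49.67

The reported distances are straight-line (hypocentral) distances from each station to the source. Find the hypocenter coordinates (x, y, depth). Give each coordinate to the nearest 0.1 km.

Each station gives a sphere (x−x_i)² + (y−y_i)² + z² = d_i² (stations at z=0).
Subtracting the Seismometer 1 sphere from Seismometer 2 and Seismometer 3: z² cancels, leaving linear equations in x and y:
-62.0 x + 171.0 y = -468.22
93.4 x − 4.2 y = -3958.70
Solving: x ≈ -43.212, y ≈ -18.406 km (keep extra digits for the depth step; rounded: -43.2, -18.4).
Then from the Seismometer 1 sphere: z² = 51.14² − (x + 43.7)² − (y + 59.6)² with x = -43.212, y = -18.406, so z ≈ 30.300 ≈ 30.3 km.
Check against Seismometer 4 (with the unrounded solution): distance 49.68 ≈ 49.67 km. ✓

(-43.2, -18.4, 30.3)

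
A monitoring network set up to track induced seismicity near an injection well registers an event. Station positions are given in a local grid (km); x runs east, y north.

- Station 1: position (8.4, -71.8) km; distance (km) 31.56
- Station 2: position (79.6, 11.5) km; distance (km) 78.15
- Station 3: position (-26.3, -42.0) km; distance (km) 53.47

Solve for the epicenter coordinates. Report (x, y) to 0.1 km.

Circle about each station: (x − 8.4)² + (y + 71.8)² = 31.56²; (x − 79.6)² + (y − 11.5)² = 78.15²; (x + 26.3)² + (y + 42.0)² = 53.47².
Subtracting pairs of circle equations eliminates x²+y² and gives linear equations (the radical axes):
142.4 x + 166.6 y = -3868.78
-69.4 x + 59.6 y = -4633.12
Solving the 2×2 system: x ≈ 27.0, y ≈ -46.3 km.

x ≈ 27.0 km, y ≈ -46.3 km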